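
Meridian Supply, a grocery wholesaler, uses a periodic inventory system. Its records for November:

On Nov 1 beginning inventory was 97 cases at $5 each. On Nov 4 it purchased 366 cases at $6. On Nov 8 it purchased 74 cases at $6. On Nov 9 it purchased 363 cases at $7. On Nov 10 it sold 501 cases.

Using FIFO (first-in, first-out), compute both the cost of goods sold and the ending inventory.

Nov 10, 501 sold [FIFO — oldest first]: 97 @ $5 + 366 @ $6 + 38 @ $6 = $2,909
Ending inventory: 36 @ $6 + 363 @ $7 = $2,757

COGS = $2,909; ending inventory = $2,757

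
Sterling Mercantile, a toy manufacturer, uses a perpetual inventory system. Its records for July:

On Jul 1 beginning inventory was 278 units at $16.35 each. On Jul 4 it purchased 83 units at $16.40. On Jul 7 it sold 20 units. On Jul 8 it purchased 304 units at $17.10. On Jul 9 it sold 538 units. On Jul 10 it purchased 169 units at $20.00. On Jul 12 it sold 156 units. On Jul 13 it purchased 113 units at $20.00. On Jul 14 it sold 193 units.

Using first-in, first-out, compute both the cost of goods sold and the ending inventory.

Jul 7, 20 sold [FIFO — oldest first]: 20 @ $16.35 = $327.00
Jul 9, 538 sold [FIFO — oldest first]: 258 @ $16.35 + 83 @ $16.40 + 197 @ $17.10 = $8,948.20
Jul 12, 156 sold [FIFO — oldest first]: 107 @ $17.10 + 49 @ $20.00 = $2,809.70
Jul 14, 193 sold [FIFO — oldest first]: 120 @ $20.00 + 73 @ $20.00 = $3,860.00
Total COGS = $327.00 + $8,948.20 + $2,809.70 + $3,860.00 = $15,944.90
Ending inventory: 40 @ $20.00 = $800.00
Check: goods available $16,744.90 = COGS $15,944.90 + ending $800.00

COGS = $15,944.90; ending inventory = $800.00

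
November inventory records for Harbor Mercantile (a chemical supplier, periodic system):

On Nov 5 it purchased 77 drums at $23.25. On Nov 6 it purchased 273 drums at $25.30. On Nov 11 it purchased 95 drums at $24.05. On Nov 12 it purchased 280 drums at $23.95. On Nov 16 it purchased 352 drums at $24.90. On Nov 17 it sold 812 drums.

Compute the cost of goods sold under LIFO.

COGS = $19,906.05

Nov 17, 812 sold [LIFO — newest first]: 352 @ $24.90 + 280 @ $23.95 + 95 @ $24.05 + 85 @ $25.30 = $19,906.05
Ending inventory: 77 @ $23.25 + 188 @ $25.30 = $6,546.65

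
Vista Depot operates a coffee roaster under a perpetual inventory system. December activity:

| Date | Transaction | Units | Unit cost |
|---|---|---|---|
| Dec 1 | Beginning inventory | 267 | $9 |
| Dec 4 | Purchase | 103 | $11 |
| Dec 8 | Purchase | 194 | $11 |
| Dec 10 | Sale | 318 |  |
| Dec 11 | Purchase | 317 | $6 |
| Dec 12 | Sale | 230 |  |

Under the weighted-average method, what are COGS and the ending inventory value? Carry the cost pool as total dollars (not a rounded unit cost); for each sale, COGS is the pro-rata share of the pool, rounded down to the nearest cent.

COGS = $4,984.24; ending inventory = $2,587.76

After Dec 1: 267 on hand, pool $2,403.00 (≈ $9.0000 each)
After Dec 4: 370 on hand, pool $3,536.00 (≈ $9.5568 each)
After Dec 8: 564 on hand, pool $5,670.00 (≈ $10.0532 each)
Dec 10, sell 318: 318/564 × $5,670.00 → $3,196.91
After Dec 11: 563 on hand, pool $4,375.09 (≈ $7.7710 each)
Dec 12, sell 230: 230/563 × $4,375.09 → $1,787.33
Total COGS = $3,196.91 + $1,787.33 = $4,984.24
Ending inventory (cost pool remaining) = $2,587.76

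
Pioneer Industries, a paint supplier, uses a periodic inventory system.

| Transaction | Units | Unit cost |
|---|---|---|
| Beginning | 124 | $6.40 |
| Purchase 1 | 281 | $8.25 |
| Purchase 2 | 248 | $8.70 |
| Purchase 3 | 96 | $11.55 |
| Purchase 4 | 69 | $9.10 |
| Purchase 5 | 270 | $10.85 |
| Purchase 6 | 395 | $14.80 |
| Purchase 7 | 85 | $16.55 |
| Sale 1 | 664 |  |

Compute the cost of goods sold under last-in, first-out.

Sale 1 (664) [LIFO — newest first]: 85 @ $16.55 + 395 @ $14.80 + 184 @ $10.85 = $9,249.15
Ending inventory: 124 @ $6.40 + 281 @ $8.25 + 248 @ $8.70 + 96 @ $11.55 + 69 @ $9.10 + 86 @ $10.85 = $7,939.25

COGS = $9,249.15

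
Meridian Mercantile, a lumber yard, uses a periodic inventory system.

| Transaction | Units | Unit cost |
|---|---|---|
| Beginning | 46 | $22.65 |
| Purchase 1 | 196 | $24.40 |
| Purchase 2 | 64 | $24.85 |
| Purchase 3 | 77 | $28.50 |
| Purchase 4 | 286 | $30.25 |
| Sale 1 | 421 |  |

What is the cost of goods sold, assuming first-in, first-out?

COGS = $10,758.70

Sale 1 (421) [FIFO — oldest first]: 46 @ $22.65 + 196 @ $24.40 + 64 @ $24.85 + 77 @ $28.50 + 38 @ $30.25 = $10,758.70
Ending inventory: 248 @ $30.25 = $7,502.00
Check: goods available $18,260.70 = COGS $10,758.70 + ending $7,502.00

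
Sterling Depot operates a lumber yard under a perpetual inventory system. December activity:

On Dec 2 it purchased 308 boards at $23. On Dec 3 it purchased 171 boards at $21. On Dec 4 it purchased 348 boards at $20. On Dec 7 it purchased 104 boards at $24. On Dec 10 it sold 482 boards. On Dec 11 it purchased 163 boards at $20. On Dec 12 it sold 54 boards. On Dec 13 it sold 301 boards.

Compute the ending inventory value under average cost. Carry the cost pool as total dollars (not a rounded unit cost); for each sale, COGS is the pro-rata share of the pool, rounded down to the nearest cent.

Ending inventory = $5,446.03

After Dec 2: 308 on hand, pool $7,084.00 (≈ $23.0000 each)
After Dec 3: 479 on hand, pool $10,675.00 (≈ $22.2860 each)
After Dec 4: 827 on hand, pool $17,635.00 (≈ $21.3241 each)
After Dec 7: 931 on hand, pool $20,131.00 (≈ $21.6230 each)
Dec 10, sell 482: 482/931 × $20,131.00 → $10,422.27
After Dec 11: 612 on hand, pool $12,968.73 (≈ $21.1907 each)
Dec 12, sell 54: 54/612 × $12,968.73 → $1,144.29
Dec 13, sell 301: 301/558 × $11,824.44 → $6,378.41
Total COGS = $10,422.27 + $1,144.29 + $6,378.41 = $17,944.97
Ending inventory (cost pool remaining) = $5,446.03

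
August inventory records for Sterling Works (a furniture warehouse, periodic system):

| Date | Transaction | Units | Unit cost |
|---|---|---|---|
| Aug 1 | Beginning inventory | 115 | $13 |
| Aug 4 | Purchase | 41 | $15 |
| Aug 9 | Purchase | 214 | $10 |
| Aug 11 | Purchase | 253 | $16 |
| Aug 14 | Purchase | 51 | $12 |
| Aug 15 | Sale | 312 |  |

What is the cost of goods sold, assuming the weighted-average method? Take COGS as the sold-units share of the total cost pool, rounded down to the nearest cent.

COGS = $4,124.51

Aug 15, sell 312: 312/674 × $8,910.00 → $4,124.51
Ending inventory (cost pool remaining) = $4,785.49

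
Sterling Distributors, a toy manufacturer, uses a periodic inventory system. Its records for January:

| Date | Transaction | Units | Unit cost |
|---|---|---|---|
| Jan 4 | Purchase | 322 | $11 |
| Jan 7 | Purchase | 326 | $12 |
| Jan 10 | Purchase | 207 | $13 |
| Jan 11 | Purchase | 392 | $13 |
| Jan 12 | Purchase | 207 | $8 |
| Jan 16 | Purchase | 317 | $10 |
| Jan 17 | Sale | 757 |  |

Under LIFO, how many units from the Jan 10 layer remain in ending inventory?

207

Jan 17, 757 sold [LIFO — newest first]: 317 @ $10 + 207 @ $8 + 233 @ $13 = $7,855
Ending inventory: 322 @ $11 + 326 @ $12 + 207 @ $13 + 159 @ $13 = $12,212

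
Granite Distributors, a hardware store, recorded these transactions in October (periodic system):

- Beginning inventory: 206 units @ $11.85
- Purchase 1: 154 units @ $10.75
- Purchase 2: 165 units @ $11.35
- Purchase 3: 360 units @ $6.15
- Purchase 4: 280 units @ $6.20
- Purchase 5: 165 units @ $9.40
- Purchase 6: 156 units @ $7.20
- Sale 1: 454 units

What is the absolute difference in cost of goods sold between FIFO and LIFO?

$1,664.70

FIFO COGS: 206 @ $11.85 + 154 @ $10.75 + 94 @ $11.35 = $5,163.50
LIFO COGS: 156 @ $7.20 + 165 @ $9.40 + 133 @ $6.20 = $3,498.80
Difference = |$5,163.50 − $3,498.80| = $1,664.70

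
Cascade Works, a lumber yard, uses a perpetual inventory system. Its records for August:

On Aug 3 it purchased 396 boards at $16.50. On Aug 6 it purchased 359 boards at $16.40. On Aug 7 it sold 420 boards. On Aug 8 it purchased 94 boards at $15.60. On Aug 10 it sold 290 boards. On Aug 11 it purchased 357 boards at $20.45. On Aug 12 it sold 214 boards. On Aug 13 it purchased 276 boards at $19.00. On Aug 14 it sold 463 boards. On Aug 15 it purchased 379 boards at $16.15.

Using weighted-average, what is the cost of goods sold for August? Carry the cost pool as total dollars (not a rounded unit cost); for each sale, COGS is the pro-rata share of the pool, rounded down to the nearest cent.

After Aug 3: 396 on hand, pool $6,534.00 (≈ $16.5000 each)
After Aug 6: 755 on hand, pool $12,421.60 (≈ $16.4525 each)
Aug 7, sell 420: 420/755 × $12,421.60 → $6,910.02
After Aug 8: 429 on hand, pool $6,977.98 (≈ $16.2657 each)
Aug 10, sell 290: 290/429 × $6,977.98 → $4,717.04
After Aug 11: 496 on hand, pool $9,561.59 (≈ $19.2774 each)
Aug 12, sell 214: 214/496 × $9,561.59 → $4,125.36
After Aug 13: 558 on hand, pool $10,680.23 (≈ $19.1402 each)
Aug 14, sell 463: 463/558 × $10,680.23 → $8,861.91
After Aug 15: 474 on hand, pool $7,939.17 (≈ $16.7493 each)
Total COGS = $6,910.02 + $4,717.04 + $4,125.36 + $8,861.91 = $24,614.33
Ending inventory (cost pool remaining) = $7,939.17
Check: goods available $32,553.50 = COGS $24,614.33 + ending $7,939.17

COGS = $24,614.33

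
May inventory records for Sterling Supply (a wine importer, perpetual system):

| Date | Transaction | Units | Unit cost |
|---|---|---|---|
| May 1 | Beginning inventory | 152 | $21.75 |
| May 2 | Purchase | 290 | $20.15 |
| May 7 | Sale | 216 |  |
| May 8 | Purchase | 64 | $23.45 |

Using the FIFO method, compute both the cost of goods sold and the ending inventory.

May 7, 216 sold [FIFO — oldest first]: 152 @ $21.75 + 64 @ $20.15 = $4,595.60
Ending inventory: 226 @ $20.15 + 64 @ $23.45 = $6,054.70
Check: goods available $10,650.30 = COGS $4,595.60 + ending $6,054.70

COGS = $4,595.60; ending inventory = $6,054.70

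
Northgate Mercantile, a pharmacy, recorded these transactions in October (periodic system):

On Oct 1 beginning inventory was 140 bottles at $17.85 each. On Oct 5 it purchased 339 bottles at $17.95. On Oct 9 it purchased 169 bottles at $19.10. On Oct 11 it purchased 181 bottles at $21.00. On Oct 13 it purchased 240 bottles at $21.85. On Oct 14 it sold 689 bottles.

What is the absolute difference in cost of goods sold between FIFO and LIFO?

$1,377.00

FIFO COGS: 140 @ $17.85 + 339 @ $17.95 + 169 @ $19.10 + 41 @ $21.00 = $12,672.95
LIFO COGS: 240 @ $21.85 + 181 @ $21.00 + 169 @ $19.10 + 99 @ $17.95 = $14,049.95
Difference = |$12,672.95 − $14,049.95| = $1,377.00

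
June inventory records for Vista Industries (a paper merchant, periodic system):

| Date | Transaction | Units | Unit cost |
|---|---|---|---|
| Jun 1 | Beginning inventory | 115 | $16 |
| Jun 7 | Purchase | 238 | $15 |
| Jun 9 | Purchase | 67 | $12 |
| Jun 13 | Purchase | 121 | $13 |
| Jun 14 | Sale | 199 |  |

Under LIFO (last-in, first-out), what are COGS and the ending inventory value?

Jun 14, 199 sold [LIFO — newest first]: 121 @ $13 + 67 @ $12 + 11 @ $15 = $2,542
Ending inventory: 115 @ $16 + 227 @ $15 = $5,245

COGS = $2,542; ending inventory = $5,245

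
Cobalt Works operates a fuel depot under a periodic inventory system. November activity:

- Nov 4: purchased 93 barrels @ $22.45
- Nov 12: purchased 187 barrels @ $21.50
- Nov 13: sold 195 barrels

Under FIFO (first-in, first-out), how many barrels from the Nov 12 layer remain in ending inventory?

Nov 13, 195 sold [FIFO — oldest first]: 93 @ $22.45 + 102 @ $21.50 = $4,280.85
Ending inventory: 85 @ $21.50 = $1,827.50
Check: goods available $6,108.35 = COGS $4,280.85 + ending $1,827.50

85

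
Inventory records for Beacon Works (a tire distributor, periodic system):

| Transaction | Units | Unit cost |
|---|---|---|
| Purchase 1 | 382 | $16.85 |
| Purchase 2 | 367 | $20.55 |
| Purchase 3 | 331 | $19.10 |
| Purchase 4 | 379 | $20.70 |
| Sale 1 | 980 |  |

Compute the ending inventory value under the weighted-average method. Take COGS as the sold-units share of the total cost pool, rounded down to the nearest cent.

Ending inventory = $9,240.52

Sale 1, sell 980: 980/1459 × $28,145.95 → $18,905.43
Ending inventory (cost pool remaining) = $9,240.52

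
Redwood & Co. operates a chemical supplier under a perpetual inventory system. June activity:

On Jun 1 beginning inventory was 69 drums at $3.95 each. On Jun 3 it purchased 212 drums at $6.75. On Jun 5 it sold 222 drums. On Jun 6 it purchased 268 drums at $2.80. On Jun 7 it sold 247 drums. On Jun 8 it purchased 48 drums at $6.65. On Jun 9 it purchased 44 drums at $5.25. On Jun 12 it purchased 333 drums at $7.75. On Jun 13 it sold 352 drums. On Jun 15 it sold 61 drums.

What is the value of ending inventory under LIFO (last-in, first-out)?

Ending inventory = $371.65

Jun 5, 222 sold [LIFO — newest first]: 212 @ $6.75 + 10 @ $3.95 = $1,470.50
Jun 7, 247 sold [LIFO — newest first]: 247 @ $2.80 = $691.60
Jun 13, 352 sold [LIFO — newest first]: 333 @ $7.75 + 19 @ $5.25 = $2,680.50
Jun 15, 61 sold [LIFO — newest first]: 25 @ $5.25 + 36 @ $6.65 = $370.65
Total COGS = $1,470.50 + $691.60 + $2,680.50 + $370.65 = $5,213.25
Ending inventory: 59 @ $3.95 + 21 @ $2.80 + 12 @ $6.65 = $371.65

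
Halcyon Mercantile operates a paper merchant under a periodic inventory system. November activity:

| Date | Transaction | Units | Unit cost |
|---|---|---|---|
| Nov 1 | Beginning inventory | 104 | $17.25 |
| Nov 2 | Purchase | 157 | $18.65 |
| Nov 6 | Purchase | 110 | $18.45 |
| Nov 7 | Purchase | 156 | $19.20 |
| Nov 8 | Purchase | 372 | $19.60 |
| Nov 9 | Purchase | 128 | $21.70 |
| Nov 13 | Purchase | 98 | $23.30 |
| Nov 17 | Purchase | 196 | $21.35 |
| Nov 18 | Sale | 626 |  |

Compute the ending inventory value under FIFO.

Ending inventory = $14,596.40

Nov 18, 626 sold [FIFO — oldest first]: 104 @ $17.25 + 157 @ $18.65 + 110 @ $18.45 + 156 @ $19.20 + 99 @ $19.60 = $11,687.15
Ending inventory: 273 @ $19.60 + 128 @ $21.70 + 98 @ $23.30 + 196 @ $21.35 = $14,596.40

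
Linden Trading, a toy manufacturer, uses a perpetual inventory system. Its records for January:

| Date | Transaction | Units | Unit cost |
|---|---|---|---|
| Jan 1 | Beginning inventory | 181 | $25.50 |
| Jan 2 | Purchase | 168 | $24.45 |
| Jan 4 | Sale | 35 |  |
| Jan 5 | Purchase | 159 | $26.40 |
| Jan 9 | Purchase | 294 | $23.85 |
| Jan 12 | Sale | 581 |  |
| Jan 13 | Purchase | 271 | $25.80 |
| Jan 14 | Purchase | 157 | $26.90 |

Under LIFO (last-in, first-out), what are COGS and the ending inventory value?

COGS = $15,194.85; ending inventory = $15,952.85

Jan 4, 35 sold [LIFO — newest first]: 35 @ $24.45 = $855.75
Jan 12, 581 sold [LIFO — newest first]: 294 @ $23.85 + 159 @ $26.40 + 128 @ $24.45 = $14,339.10
Total COGS = $855.75 + $14,339.10 = $15,194.85
Ending inventory: 181 @ $25.50 + 5 @ $24.45 + 271 @ $25.80 + 157 @ $26.90 = $15,952.85
Check: goods available $31,147.70 = COGS $15,194.85 + ending $15,952.85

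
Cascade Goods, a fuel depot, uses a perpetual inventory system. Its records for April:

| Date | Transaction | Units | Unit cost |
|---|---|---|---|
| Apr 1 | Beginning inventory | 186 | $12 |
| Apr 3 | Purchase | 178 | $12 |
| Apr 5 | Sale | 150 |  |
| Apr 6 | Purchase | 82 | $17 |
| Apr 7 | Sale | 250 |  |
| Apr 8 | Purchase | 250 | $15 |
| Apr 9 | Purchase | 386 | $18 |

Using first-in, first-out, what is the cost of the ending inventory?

Ending inventory = $11,480

Apr 5, 150 sold [FIFO — oldest first]: 150 @ $12 = $1,800
Apr 7, 250 sold [FIFO — oldest first]: 36 @ $12 + 178 @ $12 + 36 @ $17 = $3,180
Total COGS = $1,800 + $3,180 = $4,980
Ending inventory: 46 @ $17 + 250 @ $15 + 386 @ $18 = $11,480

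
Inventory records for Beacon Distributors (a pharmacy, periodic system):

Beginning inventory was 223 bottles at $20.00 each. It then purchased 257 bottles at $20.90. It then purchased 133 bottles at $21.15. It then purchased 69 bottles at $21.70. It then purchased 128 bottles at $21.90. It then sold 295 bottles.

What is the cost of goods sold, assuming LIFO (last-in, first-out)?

COGS = $6,373.20

Sale 1 (295) [LIFO — newest first]: 128 @ $21.90 + 69 @ $21.70 + 98 @ $21.15 = $6,373.20
Ending inventory: 223 @ $20.00 + 257 @ $20.90 + 35 @ $21.15 = $10,571.55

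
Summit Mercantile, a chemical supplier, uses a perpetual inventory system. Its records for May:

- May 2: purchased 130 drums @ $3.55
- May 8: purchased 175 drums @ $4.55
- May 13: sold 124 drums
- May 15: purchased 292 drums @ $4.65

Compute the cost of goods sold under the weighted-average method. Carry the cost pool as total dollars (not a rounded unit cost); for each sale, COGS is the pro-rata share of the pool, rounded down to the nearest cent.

COGS = $511.34

After May 2: 130 on hand, pool $461.50 (≈ $3.5500 each)
After May 8: 305 on hand, pool $1,257.75 (≈ $4.1238 each)
May 13, sell 124: 124/305 × $1,257.75 → $511.34
After May 15: 473 on hand, pool $2,104.21 (≈ $4.4486 each)
Ending inventory (cost pool remaining) = $2,104.21
Check: goods available $2,615.55 = COGS $511.34 + ending $2,104.21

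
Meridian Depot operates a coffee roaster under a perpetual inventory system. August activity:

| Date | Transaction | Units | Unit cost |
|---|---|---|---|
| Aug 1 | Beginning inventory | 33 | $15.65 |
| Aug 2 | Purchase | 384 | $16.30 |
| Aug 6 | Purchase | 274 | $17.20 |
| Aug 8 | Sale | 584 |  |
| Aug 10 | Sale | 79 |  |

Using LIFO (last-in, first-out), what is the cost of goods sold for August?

Aug 8, 584 sold [LIFO — newest first]: 274 @ $17.20 + 310 @ $16.30 = $9,765.80
Aug 10, 79 sold [LIFO — newest first]: 74 @ $16.30 + 5 @ $15.65 = $1,284.45
Total COGS = $9,765.80 + $1,284.45 = $11,050.25
Ending inventory: 28 @ $15.65 = $438.20

COGS = $11,050.25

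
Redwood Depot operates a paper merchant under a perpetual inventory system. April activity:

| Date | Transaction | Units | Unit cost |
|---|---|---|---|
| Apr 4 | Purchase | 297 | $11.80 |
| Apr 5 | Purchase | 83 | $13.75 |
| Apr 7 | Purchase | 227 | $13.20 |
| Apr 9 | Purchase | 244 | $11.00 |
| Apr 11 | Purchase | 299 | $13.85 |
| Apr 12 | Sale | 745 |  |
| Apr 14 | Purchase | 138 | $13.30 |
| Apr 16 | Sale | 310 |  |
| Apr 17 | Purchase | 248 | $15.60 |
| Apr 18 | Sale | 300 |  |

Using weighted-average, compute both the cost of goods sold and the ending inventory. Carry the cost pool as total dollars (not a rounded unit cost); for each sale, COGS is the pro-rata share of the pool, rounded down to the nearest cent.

COGS = $17,596.71; ending inventory = $2,574.89

After Apr 4: 297 on hand, pool $3,504.60 (≈ $11.8000 each)
After Apr 5: 380 on hand, pool $4,645.85 (≈ $12.2259 each)
After Apr 7: 607 on hand, pool $7,642.25 (≈ $12.5902 each)
After Apr 9: 851 on hand, pool $10,326.25 (≈ $12.1343 each)
After Apr 11: 1150 on hand, pool $14,467.40 (≈ $12.5803 each)
Apr 12, sell 745: 745/1150 × $14,467.40 → $9,372.35
After Apr 14: 543 on hand, pool $6,930.45 (≈ $12.7633 each)
Apr 16, sell 310: 310/543 × $6,930.45 → $3,956.61
After Apr 17: 481 on hand, pool $6,842.64 (≈ $14.2259 each)
Apr 18, sell 300: 300/481 × $6,842.64 → $4,267.75
Total COGS = $9,372.35 + $3,956.61 + $4,267.75 = $17,596.71
Ending inventory (cost pool remaining) = $2,574.89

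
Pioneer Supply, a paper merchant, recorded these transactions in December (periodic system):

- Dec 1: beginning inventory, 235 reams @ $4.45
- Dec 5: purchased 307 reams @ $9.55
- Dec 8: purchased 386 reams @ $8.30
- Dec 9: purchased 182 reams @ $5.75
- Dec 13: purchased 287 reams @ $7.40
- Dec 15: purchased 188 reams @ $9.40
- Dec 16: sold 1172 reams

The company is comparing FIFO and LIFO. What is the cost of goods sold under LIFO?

FIFO COGS: 235 @ $4.45 + 307 @ $9.55 + 386 @ $8.30 + 182 @ $5.75 + 62 @ $7.40 = $8,686.70
LIFO COGS: 188 @ $9.40 + 287 @ $7.40 + 182 @ $5.75 + 386 @ $8.30 + 129 @ $9.55 = $9,373.25

COGS = $9,373.25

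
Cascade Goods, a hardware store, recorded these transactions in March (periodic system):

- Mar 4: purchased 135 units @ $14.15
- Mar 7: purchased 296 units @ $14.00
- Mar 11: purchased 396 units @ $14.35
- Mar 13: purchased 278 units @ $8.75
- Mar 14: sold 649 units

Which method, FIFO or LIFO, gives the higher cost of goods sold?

FIFO COGS: 135 @ $14.15 + 296 @ $14.00 + 218 @ $14.35 = $9,182.55
LIFO COGS: 278 @ $8.75 + 371 @ $14.35 = $7,756.35

FIFO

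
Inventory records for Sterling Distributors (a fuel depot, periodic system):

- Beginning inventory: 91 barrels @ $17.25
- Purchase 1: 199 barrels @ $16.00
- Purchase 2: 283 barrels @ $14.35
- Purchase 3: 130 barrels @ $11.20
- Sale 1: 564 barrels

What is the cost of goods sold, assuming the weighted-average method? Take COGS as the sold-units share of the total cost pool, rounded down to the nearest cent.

COGS = $8,240.01

Sale 1, sell 564: 564/703 × $10,270.80 → $8,240.01
Ending inventory (cost pool remaining) = $2,030.79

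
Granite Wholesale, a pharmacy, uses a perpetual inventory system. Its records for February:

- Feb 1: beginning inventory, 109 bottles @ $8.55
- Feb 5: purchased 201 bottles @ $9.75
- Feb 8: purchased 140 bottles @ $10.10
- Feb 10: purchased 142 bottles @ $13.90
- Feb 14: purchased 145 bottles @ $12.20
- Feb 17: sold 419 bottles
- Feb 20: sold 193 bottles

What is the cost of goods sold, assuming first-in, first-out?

Feb 17, 419 sold [FIFO — oldest first]: 109 @ $8.55 + 201 @ $9.75 + 109 @ $10.10 = $3,992.60
Feb 20, 193 sold [FIFO — oldest first]: 31 @ $10.10 + 142 @ $13.90 + 20 @ $12.20 = $2,530.90
Total COGS = $3,992.60 + $2,530.90 = $6,523.50
Ending inventory: 125 @ $12.20 = $1,525.00

COGS = $6,523.50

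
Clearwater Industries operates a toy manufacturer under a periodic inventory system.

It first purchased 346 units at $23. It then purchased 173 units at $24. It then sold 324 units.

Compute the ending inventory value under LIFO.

Sale 1 (324) [LIFO — newest first]: 173 @ $24 + 151 @ $23 = $7,625
Ending inventory: 195 @ $23 = $4,485

Ending inventory = $4,485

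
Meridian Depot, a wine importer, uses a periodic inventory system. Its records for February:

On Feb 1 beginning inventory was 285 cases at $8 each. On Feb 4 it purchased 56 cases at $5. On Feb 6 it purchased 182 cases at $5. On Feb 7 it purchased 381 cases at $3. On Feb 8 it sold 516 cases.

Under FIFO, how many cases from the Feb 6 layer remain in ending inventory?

Feb 8, 516 sold [FIFO — oldest first]: 285 @ $8 + 56 @ $5 + 175 @ $5 = $3,435
Ending inventory: 7 @ $5 + 381 @ $3 = $1,178

7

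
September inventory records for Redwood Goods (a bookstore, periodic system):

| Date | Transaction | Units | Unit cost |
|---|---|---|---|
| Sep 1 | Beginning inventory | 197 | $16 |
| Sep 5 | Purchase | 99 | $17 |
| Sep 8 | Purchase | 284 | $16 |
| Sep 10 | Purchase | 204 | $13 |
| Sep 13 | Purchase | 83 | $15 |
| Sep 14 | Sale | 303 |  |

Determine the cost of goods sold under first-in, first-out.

Sep 14, 303 sold [FIFO — oldest first]: 197 @ $16 + 99 @ $17 + 7 @ $16 = $4,947
Ending inventory: 277 @ $16 + 204 @ $13 + 83 @ $15 = $8,329

COGS = $4,947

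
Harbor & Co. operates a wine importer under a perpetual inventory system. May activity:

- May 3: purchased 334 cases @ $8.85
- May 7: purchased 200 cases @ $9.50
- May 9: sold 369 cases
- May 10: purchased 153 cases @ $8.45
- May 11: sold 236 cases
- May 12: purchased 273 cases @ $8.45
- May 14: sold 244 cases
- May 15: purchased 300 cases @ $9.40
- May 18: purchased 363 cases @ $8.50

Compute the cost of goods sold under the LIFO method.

COGS = $7,484.85

May 9, 369 sold [LIFO — newest first]: 200 @ $9.50 + 169 @ $8.85 = $3,395.65
May 11, 236 sold [LIFO — newest first]: 153 @ $8.45 + 83 @ $8.85 = $2,027.40
May 14, 244 sold [LIFO — newest first]: 244 @ $8.45 = $2,061.80
Total COGS = $3,395.65 + $2,027.40 + $2,061.80 = $7,484.85
Ending inventory: 82 @ $8.85 + 29 @ $8.45 + 300 @ $9.40 + 363 @ $8.50 = $6,876.25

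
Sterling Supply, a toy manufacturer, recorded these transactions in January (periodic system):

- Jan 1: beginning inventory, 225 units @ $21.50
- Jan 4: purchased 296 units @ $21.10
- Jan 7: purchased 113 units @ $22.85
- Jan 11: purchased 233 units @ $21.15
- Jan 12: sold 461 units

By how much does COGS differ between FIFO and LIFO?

$119.40

FIFO COGS: 225 @ $21.50 + 236 @ $21.10 = $9,817.10
LIFO COGS: 233 @ $21.15 + 113 @ $22.85 + 115 @ $21.10 = $9,936.50
Difference = |$9,817.10 − $9,936.50| = $119.40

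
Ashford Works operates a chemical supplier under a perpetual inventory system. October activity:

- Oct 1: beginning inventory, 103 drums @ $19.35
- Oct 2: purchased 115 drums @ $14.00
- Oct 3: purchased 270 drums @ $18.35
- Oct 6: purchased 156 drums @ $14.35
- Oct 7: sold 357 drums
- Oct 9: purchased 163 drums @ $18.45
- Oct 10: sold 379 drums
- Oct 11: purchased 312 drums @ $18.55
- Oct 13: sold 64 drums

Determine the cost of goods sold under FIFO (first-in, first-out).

COGS = $13,674.35

Oct 7, 357 sold [FIFO — oldest first]: 103 @ $19.35 + 115 @ $14.00 + 139 @ $18.35 = $6,153.70
Oct 10, 379 sold [FIFO — oldest first]: 131 @ $18.35 + 156 @ $14.35 + 92 @ $18.45 = $6,339.85
Oct 13, 64 sold [FIFO — oldest first]: 64 @ $18.45 = $1,180.80
Total COGS = $6,153.70 + $6,339.85 + $1,180.80 = $13,674.35
Ending inventory: 7 @ $18.45 + 312 @ $18.55 = $5,916.75
Check: goods available $19,591.10 = COGS $13,674.35 + ending $5,916.75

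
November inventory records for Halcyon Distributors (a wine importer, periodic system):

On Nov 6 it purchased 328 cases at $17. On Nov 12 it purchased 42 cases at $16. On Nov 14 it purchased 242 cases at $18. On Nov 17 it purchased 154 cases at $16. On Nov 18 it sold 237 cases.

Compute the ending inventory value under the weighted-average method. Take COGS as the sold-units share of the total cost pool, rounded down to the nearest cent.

Ending inventory = $9,024.77

Nov 18, sell 237: 237/766 × $13,068.00 → $4,043.23
Ending inventory (cost pool remaining) = $9,024.77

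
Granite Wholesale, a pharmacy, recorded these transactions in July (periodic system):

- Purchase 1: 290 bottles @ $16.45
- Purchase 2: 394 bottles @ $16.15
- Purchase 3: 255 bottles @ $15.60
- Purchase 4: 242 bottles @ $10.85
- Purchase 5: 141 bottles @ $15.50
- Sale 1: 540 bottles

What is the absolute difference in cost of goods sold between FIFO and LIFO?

$1,547.60

FIFO COGS: 290 @ $16.45 + 250 @ $16.15 = $8,808.00
LIFO COGS: 141 @ $15.50 + 242 @ $10.85 + 157 @ $15.60 = $7,260.40
Difference = |$8,808.00 − $7,260.40| = $1,547.60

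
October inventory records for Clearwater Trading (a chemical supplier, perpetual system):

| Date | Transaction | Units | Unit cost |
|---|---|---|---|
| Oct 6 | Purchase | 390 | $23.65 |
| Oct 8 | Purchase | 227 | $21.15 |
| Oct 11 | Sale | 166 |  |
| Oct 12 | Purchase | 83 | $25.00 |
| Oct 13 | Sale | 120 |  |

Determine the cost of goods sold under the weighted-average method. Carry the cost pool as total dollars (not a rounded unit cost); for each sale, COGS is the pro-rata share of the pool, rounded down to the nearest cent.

After Oct 6: 390 on hand, pool $9,223.50 (≈ $23.6500 each)
After Oct 8: 617 on hand, pool $14,024.55 (≈ $22.7302 each)
Oct 11, sell 166: 166/617 × $14,024.55 → $3,773.21
After Oct 12: 534 on hand, pool $12,326.34 (≈ $23.0830 each)
Oct 13, sell 120: 120/534 × $12,326.34 → $2,769.96
Total COGS = $3,773.21 + $2,769.96 = $6,543.17
Ending inventory (cost pool remaining) = $9,556.38
Check: goods available $16,099.55 = COGS $6,543.17 + ending $9,556.38

COGS = $6,543.17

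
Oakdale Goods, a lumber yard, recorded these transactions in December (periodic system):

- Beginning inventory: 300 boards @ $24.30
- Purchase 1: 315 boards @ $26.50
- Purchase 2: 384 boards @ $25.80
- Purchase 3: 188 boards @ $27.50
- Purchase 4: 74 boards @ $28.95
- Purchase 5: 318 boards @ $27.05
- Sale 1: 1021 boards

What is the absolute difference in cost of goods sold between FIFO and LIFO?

$1,182.20

FIFO COGS: 300 @ $24.30 + 315 @ $26.50 + 384 @ $25.80 + 22 @ $27.50 = $26,149.70
LIFO COGS: 318 @ $27.05 + 74 @ $28.95 + 188 @ $27.50 + 384 @ $25.80 + 57 @ $26.50 = $27,331.90
Difference = |$26,149.70 − $27,331.90| = $1,182.20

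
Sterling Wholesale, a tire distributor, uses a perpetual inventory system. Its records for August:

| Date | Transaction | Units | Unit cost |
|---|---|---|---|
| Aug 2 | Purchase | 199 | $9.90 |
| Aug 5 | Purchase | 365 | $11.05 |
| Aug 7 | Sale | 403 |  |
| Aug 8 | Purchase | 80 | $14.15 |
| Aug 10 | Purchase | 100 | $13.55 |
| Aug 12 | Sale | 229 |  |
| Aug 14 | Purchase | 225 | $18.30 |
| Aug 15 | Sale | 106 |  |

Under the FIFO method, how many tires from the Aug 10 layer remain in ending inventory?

Aug 7, 403 sold [FIFO — oldest first]: 199 @ $9.90 + 204 @ $11.05 = $4,224.30
Aug 12, 229 sold [FIFO — oldest first]: 161 @ $11.05 + 68 @ $14.15 = $2,741.25
Aug 15, 106 sold [FIFO — oldest first]: 12 @ $14.15 + 94 @ $13.55 = $1,443.50
Total COGS = $4,224.30 + $2,741.25 + $1,443.50 = $8,409.05
Ending inventory: 6 @ $13.55 + 225 @ $18.30 = $4,198.80

6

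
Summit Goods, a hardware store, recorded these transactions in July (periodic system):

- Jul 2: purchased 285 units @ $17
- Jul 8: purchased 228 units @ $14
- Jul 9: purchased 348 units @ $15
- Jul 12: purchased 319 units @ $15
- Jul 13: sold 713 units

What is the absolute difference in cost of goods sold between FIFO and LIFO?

$388

FIFO COGS: 285 @ $17 + 228 @ $14 + 200 @ $15 = $11,037
LIFO COGS: 319 @ $15 + 348 @ $15 + 46 @ $14 = $10,649
Difference = |$11,037 − $10,649| = $388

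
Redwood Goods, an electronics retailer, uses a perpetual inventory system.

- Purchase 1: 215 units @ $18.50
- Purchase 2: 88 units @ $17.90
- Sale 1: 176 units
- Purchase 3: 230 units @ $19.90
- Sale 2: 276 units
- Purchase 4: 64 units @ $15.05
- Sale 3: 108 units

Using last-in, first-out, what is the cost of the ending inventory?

Ending inventory = $684.50

Sale 1 (176) [LIFO — newest first]: 88 @ $17.90 + 88 @ $18.50 = $3,203.20
Sale 2 (276) [LIFO — newest first]: 230 @ $19.90 + 46 @ $18.50 = $5,428.00
Sale 3 (108) [LIFO — newest first]: 64 @ $15.05 + 44 @ $18.50 = $1,777.20
Total COGS = $3,203.20 + $5,428.00 + $1,777.20 = $10,408.40
Ending inventory: 37 @ $18.50 = $684.50
Check: goods available $11,092.90 = COGS $10,408.40 + ending $684.50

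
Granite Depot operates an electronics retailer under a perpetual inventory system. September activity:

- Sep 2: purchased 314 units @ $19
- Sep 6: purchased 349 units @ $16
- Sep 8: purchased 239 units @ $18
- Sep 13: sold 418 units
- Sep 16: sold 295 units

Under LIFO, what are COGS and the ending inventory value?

Sep 13, 418 sold [LIFO — newest first]: 239 @ $18 + 179 @ $16 = $7,166
Sep 16, 295 sold [LIFO — newest first]: 170 @ $16 + 125 @ $19 = $5,095
Total COGS = $7,166 + $5,095 = $12,261
Ending inventory: 189 @ $19 = $3,591
Check: goods available $15,852 = COGS $12,261 + ending $3,591

COGS = $12,261; ending inventory = $3,591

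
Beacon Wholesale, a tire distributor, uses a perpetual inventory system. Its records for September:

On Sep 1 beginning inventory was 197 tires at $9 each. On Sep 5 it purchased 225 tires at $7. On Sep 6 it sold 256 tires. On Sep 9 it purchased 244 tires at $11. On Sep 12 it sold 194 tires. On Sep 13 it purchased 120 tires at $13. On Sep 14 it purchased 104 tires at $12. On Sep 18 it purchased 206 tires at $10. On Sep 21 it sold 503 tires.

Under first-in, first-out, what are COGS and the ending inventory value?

Sep 6, 256 sold [FIFO — oldest first]: 197 @ $9 + 59 @ $7 = $2,186
Sep 12, 194 sold [FIFO — oldest first]: 166 @ $7 + 28 @ $11 = $1,470
Sep 21, 503 sold [FIFO — oldest first]: 216 @ $11 + 120 @ $13 + 104 @ $12 + 63 @ $10 = $5,814
Total COGS = $2,186 + $1,470 + $5,814 = $9,470
Ending inventory: 143 @ $10 = $1,430
Check: goods available $10,900 = COGS $9,470 + ending $1,430

COGS = $9,470; ending inventory = $1,430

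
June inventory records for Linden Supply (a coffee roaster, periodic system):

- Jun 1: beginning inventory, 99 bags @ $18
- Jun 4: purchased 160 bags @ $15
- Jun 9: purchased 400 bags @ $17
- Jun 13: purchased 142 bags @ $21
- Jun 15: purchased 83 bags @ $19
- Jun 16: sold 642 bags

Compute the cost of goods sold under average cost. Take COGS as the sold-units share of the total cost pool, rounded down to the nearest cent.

COGS = $11,286.56

Jun 16, sell 642: 642/884 × $15,541.00 → $11,286.56
Ending inventory (cost pool remaining) = $4,254.44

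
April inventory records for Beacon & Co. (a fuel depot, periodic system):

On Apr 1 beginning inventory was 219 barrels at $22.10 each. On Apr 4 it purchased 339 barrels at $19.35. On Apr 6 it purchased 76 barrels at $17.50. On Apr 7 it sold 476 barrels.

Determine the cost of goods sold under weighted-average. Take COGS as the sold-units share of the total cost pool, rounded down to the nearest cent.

Apr 7, sell 476: 476/634 × $12,729.55 → $9,557.20
Ending inventory (cost pool remaining) = $3,172.35
Check: goods available $12,729.55 = COGS $9,557.20 + ending $3,172.35

COGS = $9,557.20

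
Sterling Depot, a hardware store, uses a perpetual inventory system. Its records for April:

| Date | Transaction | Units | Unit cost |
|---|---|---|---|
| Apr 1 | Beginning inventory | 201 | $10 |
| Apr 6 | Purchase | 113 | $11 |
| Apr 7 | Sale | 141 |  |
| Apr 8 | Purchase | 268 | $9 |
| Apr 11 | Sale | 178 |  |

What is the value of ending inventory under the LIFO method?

Apr 7, 141 sold [LIFO — newest first]: 113 @ $11 + 28 @ $10 = $1,523
Apr 11, 178 sold [LIFO — newest first]: 178 @ $9 = $1,602
Total COGS = $1,523 + $1,602 = $3,125
Ending inventory: 173 @ $10 + 90 @ $9 = $2,540

Ending inventory = $2,540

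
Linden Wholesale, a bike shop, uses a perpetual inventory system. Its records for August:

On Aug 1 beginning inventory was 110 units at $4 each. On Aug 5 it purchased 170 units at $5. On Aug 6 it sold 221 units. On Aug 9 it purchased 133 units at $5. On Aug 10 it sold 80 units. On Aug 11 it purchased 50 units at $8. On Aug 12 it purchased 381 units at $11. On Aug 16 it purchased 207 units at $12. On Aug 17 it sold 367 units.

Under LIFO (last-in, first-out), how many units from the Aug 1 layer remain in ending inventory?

59

Aug 6, 221 sold [LIFO — newest first]: 170 @ $5 + 51 @ $4 = $1,054
Aug 10, 80 sold [LIFO — newest first]: 80 @ $5 = $400
Aug 17, 367 sold [LIFO — newest first]: 207 @ $12 + 160 @ $11 = $4,244
Total COGS = $1,054 + $400 + $4,244 = $5,698
Ending inventory: 59 @ $4 + 53 @ $5 + 50 @ $8 + 221 @ $11 = $3,332
Check: goods available $9,030 = COGS $5,698 + ending $3,332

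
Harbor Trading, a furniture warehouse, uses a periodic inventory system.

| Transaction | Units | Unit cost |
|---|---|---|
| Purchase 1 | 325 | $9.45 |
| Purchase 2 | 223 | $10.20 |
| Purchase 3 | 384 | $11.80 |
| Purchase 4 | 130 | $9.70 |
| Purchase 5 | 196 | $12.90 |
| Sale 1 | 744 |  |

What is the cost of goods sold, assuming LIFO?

Sale 1 (744) [LIFO — newest first]: 196 @ $12.90 + 130 @ $9.70 + 384 @ $11.80 + 34 @ $10.20 = $8,667.40
Ending inventory: 325 @ $9.45 + 189 @ $10.20 = $4,999.05

COGS = $8,667.40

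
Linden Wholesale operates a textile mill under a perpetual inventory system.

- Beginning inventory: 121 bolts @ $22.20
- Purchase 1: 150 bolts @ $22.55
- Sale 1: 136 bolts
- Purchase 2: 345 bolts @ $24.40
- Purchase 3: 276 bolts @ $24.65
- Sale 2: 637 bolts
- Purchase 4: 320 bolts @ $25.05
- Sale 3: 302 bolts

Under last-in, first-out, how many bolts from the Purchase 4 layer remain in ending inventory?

18

Sale 1 (136) [LIFO — newest first]: 136 @ $22.55 = $3,066.80
Sale 2 (637) [LIFO — newest first]: 276 @ $24.65 + 345 @ $24.40 + 14 @ $22.55 + 2 @ $22.20 = $15,581.50
Sale 3 (302) [LIFO — newest first]: 302 @ $25.05 = $7,565.10
Total COGS = $3,066.80 + $15,581.50 + $7,565.10 = $26,213.40
Ending inventory: 119 @ $22.20 + 18 @ $25.05 = $3,092.70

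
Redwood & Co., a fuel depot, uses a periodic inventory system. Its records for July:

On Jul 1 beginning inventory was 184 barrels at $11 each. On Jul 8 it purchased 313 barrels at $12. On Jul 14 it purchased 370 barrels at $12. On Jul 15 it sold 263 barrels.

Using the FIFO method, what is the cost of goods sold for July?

Jul 15, 263 sold [FIFO — oldest first]: 184 @ $11 + 79 @ $12 = $2,972
Ending inventory: 234 @ $12 + 370 @ $12 = $7,248

COGS = $2,972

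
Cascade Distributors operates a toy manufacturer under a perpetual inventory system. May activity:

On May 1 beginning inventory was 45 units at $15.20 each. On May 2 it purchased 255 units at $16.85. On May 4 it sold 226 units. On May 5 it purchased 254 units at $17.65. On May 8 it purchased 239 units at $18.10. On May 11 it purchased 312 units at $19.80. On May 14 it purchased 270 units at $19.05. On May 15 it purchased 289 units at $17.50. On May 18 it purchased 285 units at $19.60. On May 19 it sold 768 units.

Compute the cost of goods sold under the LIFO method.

May 4, 226 sold [LIFO — newest first]: 226 @ $16.85 = $3,808.10
May 19, 768 sold [LIFO — newest first]: 285 @ $19.60 + 289 @ $17.50 + 194 @ $19.05 = $14,339.20
Total COGS = $3,808.10 + $14,339.20 = $18,147.30
Ending inventory: 45 @ $15.20 + 29 @ $16.85 + 254 @ $17.65 + 239 @ $18.10 + 312 @ $19.80 + 76 @ $19.05 = $17,607.05

COGS = $18,147.30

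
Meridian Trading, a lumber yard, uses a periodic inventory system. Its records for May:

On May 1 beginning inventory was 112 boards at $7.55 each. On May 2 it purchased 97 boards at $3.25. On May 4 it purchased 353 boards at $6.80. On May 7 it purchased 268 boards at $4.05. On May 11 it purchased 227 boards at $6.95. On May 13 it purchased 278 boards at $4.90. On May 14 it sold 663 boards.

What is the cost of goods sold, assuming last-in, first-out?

May 14, 663 sold [LIFO — newest first]: 278 @ $4.90 + 227 @ $6.95 + 158 @ $4.05 = $3,579.75
Ending inventory: 112 @ $7.55 + 97 @ $3.25 + 353 @ $6.80 + 110 @ $4.05 = $4,006.75

COGS = $3,579.75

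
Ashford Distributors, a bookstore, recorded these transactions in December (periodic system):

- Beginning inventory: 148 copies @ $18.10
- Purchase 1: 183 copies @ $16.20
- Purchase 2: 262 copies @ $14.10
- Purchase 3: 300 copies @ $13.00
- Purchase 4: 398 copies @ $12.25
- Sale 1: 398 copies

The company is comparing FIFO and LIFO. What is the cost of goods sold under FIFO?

FIFO COGS: 148 @ $18.10 + 183 @ $16.20 + 67 @ $14.10 = $6,588.10
LIFO COGS: 398 @ $12.25 = $4,875.50

COGS = $6,588.10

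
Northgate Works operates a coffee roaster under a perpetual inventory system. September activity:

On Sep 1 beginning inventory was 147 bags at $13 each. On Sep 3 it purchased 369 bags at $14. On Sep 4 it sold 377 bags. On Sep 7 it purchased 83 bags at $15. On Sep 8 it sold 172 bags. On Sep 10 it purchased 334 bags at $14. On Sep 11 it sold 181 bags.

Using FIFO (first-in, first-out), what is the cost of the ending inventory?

Sep 4, 377 sold [FIFO — oldest first]: 147 @ $13 + 230 @ $14 = $5,131
Sep 8, 172 sold [FIFO — oldest first]: 139 @ $14 + 33 @ $15 = $2,441
Sep 11, 181 sold [FIFO — oldest first]: 50 @ $15 + 131 @ $14 = $2,584
Total COGS = $5,131 + $2,441 + $2,584 = $10,156
Ending inventory: 203 @ $14 = $2,842

Ending inventory = $2,842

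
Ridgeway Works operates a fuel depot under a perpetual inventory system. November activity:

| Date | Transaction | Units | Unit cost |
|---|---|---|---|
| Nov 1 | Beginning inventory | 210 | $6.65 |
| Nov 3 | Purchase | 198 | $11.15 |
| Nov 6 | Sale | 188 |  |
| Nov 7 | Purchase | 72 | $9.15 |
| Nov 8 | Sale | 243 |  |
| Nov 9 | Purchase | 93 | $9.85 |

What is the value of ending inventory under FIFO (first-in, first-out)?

Ending inventory = $1,364.40

Nov 6, 188 sold [FIFO — oldest first]: 188 @ $6.65 = $1,250.20
Nov 8, 243 sold [FIFO — oldest first]: 22 @ $6.65 + 198 @ $11.15 + 23 @ $9.15 = $2,564.45
Total COGS = $1,250.20 + $2,564.45 = $3,814.65
Ending inventory: 49 @ $9.15 + 93 @ $9.85 = $1,364.40
Check: goods available $5,179.05 = COGS $3,814.65 + ending $1,364.40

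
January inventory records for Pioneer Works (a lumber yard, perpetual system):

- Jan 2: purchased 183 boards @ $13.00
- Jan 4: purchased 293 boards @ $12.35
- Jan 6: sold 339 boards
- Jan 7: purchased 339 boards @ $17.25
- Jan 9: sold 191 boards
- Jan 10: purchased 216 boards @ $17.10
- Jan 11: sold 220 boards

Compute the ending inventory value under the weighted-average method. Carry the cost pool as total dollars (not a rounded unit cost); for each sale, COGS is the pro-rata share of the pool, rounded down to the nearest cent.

After Jan 2: 183 on hand, pool $2,379.00 (≈ $13.0000 each)
After Jan 4: 476 on hand, pool $5,997.55 (≈ $12.5999 each)
Jan 6, sell 339: 339/476 × $5,997.55 → $4,271.36
After Jan 7: 476 on hand, pool $7,573.94 (≈ $15.9116 each)
Jan 9, sell 191: 191/476 × $7,573.94 → $3,039.12
After Jan 10: 501 on hand, pool $8,228.42 (≈ $16.4240 each)
Jan 11, sell 220: 220/501 × $8,228.42 → $3,613.27
Total COGS = $4,271.36 + $3,039.12 + $3,613.27 = $10,923.75
Ending inventory (cost pool remaining) = $4,615.15

Ending inventory = $4,615.15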